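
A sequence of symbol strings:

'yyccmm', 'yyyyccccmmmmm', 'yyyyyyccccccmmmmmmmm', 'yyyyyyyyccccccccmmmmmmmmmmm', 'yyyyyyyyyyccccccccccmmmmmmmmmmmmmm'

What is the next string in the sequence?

Reading off run lengths: y runs 2, 4, 6, 8, 10; c runs 2, 4, 6, 8, 10; m runs 2, 5, 8, 11, 14 — each is linear in n (n = 1, 2, …).
Setting n = 6 gives 12, 12, 17 characters in each block.

yyyyyyyyyyyyccccccccccccmmmmmmmmmmmmmmmmm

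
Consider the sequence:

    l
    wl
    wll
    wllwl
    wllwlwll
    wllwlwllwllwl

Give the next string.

Each term (from the third on) is the previous term followed by the one before it: term 3 = wl·l = wll.
Continuing: wllwlwllwllwl · wllwlwll gives term 7.

wllwlwllwllwlwllwlwll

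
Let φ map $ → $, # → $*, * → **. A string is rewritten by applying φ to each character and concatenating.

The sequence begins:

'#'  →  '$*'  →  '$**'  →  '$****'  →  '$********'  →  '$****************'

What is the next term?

Replace each of the 17 characters of $**************** in place — $ ** ** ** ** ** ** ** ** ** ** ** ** ** ** ** ** — and concatenate.

$********************************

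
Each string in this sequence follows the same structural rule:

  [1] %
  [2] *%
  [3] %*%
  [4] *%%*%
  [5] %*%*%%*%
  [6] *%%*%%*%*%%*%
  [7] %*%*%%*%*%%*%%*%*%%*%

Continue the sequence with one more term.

Each term (from the third on) is the two preceding terms concatenated in order: term 3 = %·*% = %*%.
Continuing: *%%*%%*%*%%*% · %*%*%%*%*%%*%%*%*%%*% gives term 8.

*%%*%%*%*%%*%%*%*%%*%*%%*%%*%*%%*%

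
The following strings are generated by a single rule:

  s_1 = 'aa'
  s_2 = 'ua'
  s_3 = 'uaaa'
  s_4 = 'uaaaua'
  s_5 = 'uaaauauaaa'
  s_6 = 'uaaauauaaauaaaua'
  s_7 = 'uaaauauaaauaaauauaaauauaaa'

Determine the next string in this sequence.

Each term (from the third on) is the previous term followed by the one before it: term 3 = ua·aa = uaaa.
Continuing: uaaauauaaauaaauauaaauauaaa · uaaauauaaauaaaua gives term 8.

uaaauauaaauaaauauaaauauaaauaaauauaaauaaaua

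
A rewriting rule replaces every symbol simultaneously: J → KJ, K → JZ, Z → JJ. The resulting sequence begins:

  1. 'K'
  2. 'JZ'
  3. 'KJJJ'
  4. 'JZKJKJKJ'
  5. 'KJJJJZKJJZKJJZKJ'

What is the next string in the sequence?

Replace each of the 16 characters of KJJJJZKJJZKJJZKJ in place — JZ KJ KJ KJ KJ JJ JZ KJ KJ JJ JZ KJ KJ JJ JZ KJ — and concatenate.

JZKJKJKJKJJJJZKJKJJJJZKJKJJJJZKJ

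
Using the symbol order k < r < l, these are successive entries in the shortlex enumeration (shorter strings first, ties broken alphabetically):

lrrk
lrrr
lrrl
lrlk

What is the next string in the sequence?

The successor of lrlk increments the rightmost position that isn't already l and resets every position after it to k.

lrlr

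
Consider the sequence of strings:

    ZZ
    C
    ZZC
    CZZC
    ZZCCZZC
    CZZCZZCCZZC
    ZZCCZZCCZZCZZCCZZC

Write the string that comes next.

CZZCZZCCZZCZZCCZZCCZZCZZCCZZC

From term 3 onward, concatenate the second-to-last term with the last: ZZ·C = ZZC, C·ZZC = CZZC, …
Continuing: CZZCZZCCZZC · ZZCCZZCCZZCZZCCZZC gives term 8.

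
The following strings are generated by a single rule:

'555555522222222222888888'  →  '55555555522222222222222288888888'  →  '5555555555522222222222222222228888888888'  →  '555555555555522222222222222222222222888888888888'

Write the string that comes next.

Each string has the form 5^{2n+1} 2^{4n-1} 8^{2n}, where the shown terms are n = 3, 4, 5, 6.
At n = 7 the blocks have lengths 15, 27, 14.

55555555555555522222222222222222222222222288888888888888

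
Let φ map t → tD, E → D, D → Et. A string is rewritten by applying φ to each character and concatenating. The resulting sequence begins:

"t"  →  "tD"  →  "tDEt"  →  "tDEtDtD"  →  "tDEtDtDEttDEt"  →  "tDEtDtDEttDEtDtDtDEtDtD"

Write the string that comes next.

tDEtDtDEttDEtDtDtDEtDtDEttDEttDEtDtDEttDEt

Replace each of the 23 characters of tDEtDtDEttDEtDtDtDEtDtD in place — tD Et D tD Et tD Et D tD tD Et D tD Et tD Et tD Et D tD Et tD Et — and concatenate.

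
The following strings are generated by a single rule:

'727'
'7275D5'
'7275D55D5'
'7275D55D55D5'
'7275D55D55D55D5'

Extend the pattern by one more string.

The strings grow by a fixed suffix 5D5 each time.
Applying this once more to 7275D55D55D55D5:

7275D55D55D55D55D5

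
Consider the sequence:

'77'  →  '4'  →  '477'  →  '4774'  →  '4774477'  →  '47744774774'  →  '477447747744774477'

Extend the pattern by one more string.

47744774774477447747744774774

Each term (from the third on) is the previous term followed by the one before it: term 3 = 4·77 = 477.
The next term joins 477447747744774477 and 47744774774.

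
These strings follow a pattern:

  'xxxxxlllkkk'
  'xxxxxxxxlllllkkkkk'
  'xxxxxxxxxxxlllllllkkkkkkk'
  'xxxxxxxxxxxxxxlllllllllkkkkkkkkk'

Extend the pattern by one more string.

xxxxxxxxxxxxxxxxxlllllllllllkkkkkkkkkkk

Each string has the form x^{3n+2} l^{2n+1} k^{2n+1} (n = 1, 2, …).
For the next term, n = 5, so the run lengths are 17, 11, 11.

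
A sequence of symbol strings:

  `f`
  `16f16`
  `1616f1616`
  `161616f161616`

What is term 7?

s(k+1) = 16·s(k)·16, so each term gains 16 as a prefix and 16 as a suffix.
From 161616f161616, 3 further steps: 161616f161616 → 16161616f16161616 → 1616161616f1616161616 → (answer).

161616161616f161616161616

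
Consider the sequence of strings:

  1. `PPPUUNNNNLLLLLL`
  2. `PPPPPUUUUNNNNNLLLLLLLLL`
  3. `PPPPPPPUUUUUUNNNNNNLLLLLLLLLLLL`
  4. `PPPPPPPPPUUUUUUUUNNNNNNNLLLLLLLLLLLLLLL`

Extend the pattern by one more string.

PPPPPPPPPPPUUUUUUUUUUNNNNNNNNLLLLLLLLLLLLLLLLLL

Each string has the form P^{2n+1} U^{2n} N^{n+3} L^{3n+3} (n = 1, 2, …).
At n = 5 the blocks have lengths 11, 10, 8, 18.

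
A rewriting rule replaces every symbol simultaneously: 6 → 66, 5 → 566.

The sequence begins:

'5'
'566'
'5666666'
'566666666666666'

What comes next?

5666666666666666666666666666666

Replace each of the 15 characters of 566666666666666 in place — 566 66 66 66 66 66 66 66 66 66 66 66 66 66 66 — and concatenate.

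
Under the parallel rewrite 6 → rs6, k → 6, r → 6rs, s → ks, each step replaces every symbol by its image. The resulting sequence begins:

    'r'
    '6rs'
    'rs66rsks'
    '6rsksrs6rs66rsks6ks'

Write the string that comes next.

Rewriting the 19 symbols of 6rsksrs6rs66rsks6ks one by one yields rs6 6rs ks 6 ks 6rs ks rs6 6rs ks rs6 rs6 6rs ks 6 ks rs6 6 ks; concatenated:

rs66rsks6ks6rsksrs66rsksrs6rs66rsks6ksrs66ks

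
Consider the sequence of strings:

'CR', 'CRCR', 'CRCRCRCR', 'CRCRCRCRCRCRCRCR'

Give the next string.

Each string is two copies of the previous one concatenated.
One more doubling of CRCRCRCRCRCRCRCR gives the answer.

CRCRCRCRCRCRCRCRCRCRCRCRCRCRCRCR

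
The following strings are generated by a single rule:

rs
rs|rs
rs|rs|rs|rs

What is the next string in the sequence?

s(k+1) = s(k)·|·s(k) — each term doubles the last with '|' between the halves.
One more doubling of rs|rs|rs|rs gives the answer.

rs|rs|rs|rs|rs|rs|rs|rs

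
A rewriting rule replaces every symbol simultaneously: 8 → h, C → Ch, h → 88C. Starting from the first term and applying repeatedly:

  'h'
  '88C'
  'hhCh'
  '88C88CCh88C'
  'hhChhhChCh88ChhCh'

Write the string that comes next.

Rewriting the 17 symbols of hhChhhChCh88ChhCh one by one yields 88C 88C Ch 88C 88C 88C Ch 88C Ch 88C h h Ch 88C 88C Ch 88C; concatenated:

88C88CCh88C88C88CCh88CCh88ChhCh88C88CCh88C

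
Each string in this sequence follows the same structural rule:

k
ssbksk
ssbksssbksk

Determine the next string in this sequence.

ssbksssbksssbksk

Every step adds ssbks at the front: s(k+1) = ssbks·s(k).
One more step from ssbksssbksk gives the answer.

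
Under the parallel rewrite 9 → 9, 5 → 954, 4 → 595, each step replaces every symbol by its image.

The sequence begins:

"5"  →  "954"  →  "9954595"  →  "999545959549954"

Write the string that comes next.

9999545959549954995459599954595

Applying the rule to each of the 15 symbols of 999545959549954 gives the pieces 9 9 9 954 595 954 9 954 9 954 595 9 9 954 595, which concatenate to the answer.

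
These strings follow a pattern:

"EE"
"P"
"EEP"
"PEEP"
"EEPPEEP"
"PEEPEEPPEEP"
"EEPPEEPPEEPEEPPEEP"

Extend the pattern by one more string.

PEEPEEPPEEPEEPPEEPPEEPEEPPEEP

From term 3 onward, concatenate the second-to-last term with the last: EE·P = EEP, P·EEP = PEEP, …
The next term joins PEEPEEPPEEP and EEPPEEPPEEPEEPPEEP.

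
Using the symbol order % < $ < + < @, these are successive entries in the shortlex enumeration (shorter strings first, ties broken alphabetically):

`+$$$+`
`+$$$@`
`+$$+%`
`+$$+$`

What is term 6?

Continuing the enumeration 2 steps past +$$+$: +$$+$ → +$$++ → (answer).

+$$+@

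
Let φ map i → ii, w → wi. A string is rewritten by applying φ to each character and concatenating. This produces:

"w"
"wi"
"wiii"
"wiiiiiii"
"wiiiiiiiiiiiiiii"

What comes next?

Applying the rule to each of the 16 symbols of wiiiiiiiiiiiiiii gives the pieces wi ii ii ii ii ii ii ii ii ii ii ii ii ii ii ii, which concatenate to the answer.

wiiiiiiiiiiiiiiiiiiiiiiiiiiiiiii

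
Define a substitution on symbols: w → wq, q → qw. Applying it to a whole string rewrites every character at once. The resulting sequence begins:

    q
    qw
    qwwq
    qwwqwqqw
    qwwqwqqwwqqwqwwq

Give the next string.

Rewriting the 16 symbols of qwwqwqqwwqqwqwwq one by one yields qw wq wq qw wq qw qw wq wq qw qw wq qw wq wq qw; concatenated:

qwwqwqqwwqqwqwwqwqqwqwwqqwwqwqqw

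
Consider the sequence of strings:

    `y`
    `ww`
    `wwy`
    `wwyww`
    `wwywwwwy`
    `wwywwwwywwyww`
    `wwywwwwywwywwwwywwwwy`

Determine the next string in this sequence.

wwywwwwywwywwwwywwwwywwywwwwywwyww

This is a Fibonacci-style word recurrence s(k) = s(k−1)·s(k−2): e.g. ww·y = wwy.
So term 8 is wwywwwwywwywwwwywwwwy·wwywwwwywwyww.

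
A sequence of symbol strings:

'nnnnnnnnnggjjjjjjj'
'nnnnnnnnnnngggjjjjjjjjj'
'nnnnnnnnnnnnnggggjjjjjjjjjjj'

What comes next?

nnnnnnnnnnnnnnngggggjjjjjjjjjjjjj

The n-th term is 2n+3 n's then n-1 g's then 2n+1 j's, where the shown terms are n = 3, 4, 5.
Setting n = 6 gives 15, 5, 13 characters in each block.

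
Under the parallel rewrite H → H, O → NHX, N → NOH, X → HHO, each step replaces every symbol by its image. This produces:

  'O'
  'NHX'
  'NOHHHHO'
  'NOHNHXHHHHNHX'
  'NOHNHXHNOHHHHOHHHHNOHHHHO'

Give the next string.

NOHNHXHNOHHHHOHNOHNHXHHHHNHXHHHHNOHNHXHHHHNHX

φ(NOHNHXHNOHHHHOHHHHNOHHHHO) expands symbol-by-symbol to NOH NHX H NOH H HHO H NOH NHX H H H H NHX H H H H NOH NHX H H H H NHX; joining the 25 pieces gives the next term.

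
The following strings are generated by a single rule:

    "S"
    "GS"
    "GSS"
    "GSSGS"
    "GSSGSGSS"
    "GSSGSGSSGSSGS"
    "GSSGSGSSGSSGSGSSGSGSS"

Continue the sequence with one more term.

GSSGSGSSGSSGSGSSGSGSSGSSGSGSSGSSGS

Each term (from the third on) is the previous term followed by the one before it: term 3 = GS·S = GSS.
So term 8 is GSSGSGSSGSSGSGSSGSGSS·GSSGSGSSGSSGS.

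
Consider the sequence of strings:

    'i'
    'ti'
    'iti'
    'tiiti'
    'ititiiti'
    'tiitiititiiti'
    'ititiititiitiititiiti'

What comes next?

tiitiititiitiititiititiitiititiiti

This is a Fibonacci-style word recurrence s(k) = s(k−2)·s(k−1): e.g. i·ti = iti.
So term 8 is tiitiititiiti·ititiititiitiititiiti.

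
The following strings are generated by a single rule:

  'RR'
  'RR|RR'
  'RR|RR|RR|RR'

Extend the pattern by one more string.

s(k+1) = s(k)·|·s(k) — each term doubles the last with '|' between the halves.
Doubling RR|RR|RR|RR with '|' between the halves:

RR|RR|RR|RR|RR|RR|RR|RR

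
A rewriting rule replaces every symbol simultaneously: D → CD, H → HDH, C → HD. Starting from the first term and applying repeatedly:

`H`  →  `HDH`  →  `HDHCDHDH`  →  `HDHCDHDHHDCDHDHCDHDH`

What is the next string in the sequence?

HDHCDHDHHDCDHDHCDHDHHDHCDHDCDHDHCDHDHHDCDHDHCDHDH

φ(HDHCDHDHHDCDHDHCDHDH) expands symbol-by-symbol to HDH CD HDH HD CD HDH CD HDH HDH CD HD CD HDH CD HDH HD CD HDH CD HDH; joining the 20 pieces gives the next term.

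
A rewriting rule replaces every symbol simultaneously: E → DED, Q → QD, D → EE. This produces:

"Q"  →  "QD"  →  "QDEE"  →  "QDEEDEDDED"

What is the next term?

Rewriting each symbol of QDEEDEDDED: Q→QD, D→EE, E→DED, E→DED, D→EE, E→DED, D→EE, D→EE, E→DED, D→EE, which concatenates to QD EE DED DED EE DED EE EE DED EE.

QDEEDEDDEDEEDEDEEEEDEDEE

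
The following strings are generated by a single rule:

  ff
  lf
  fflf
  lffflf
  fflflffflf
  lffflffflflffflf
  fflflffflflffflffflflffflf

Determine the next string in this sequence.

lffflffflflffflffflflffflflffflffflflffflf

From term 3 onward, concatenate the second-to-last term with the last: ff·lf = fflf, lf·fflf = lffflf, …
The next term joins lffflffflflffflf and fflflffflflffflffflflffflf.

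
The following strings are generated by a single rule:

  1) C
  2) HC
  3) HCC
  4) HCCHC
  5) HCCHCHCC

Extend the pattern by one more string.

HCCHCHCCHCCHC

This is a Fibonacci-style word recurrence s(k) = s(k−1)·s(k−2): e.g. HC·C = HCC.
The next term joins HCCHCHCC and HCCHC.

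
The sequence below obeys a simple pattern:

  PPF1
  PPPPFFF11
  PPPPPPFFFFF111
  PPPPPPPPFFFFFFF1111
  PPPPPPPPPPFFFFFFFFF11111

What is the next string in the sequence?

PPPPPPPPPPPPFFFFFFFFFFF111111

Reading off run lengths: P runs 2, 4, 6, 8, 10; F runs 1, 3, 5, 7, 9; 1 runs 1, 2, 3, 4, 5 — each is linear in n (n = 1, 2, …).
For the next term, n = 6, so the run lengths are 12, 11, 6.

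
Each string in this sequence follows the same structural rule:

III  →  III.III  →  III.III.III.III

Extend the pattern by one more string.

s(k+1) = s(k)·.·s(k) — each term doubles the last with '.' between the halves.
So the next term is two copies of III.III.III.III with '.' between the halves.

III.III.III.III.III.III.III.III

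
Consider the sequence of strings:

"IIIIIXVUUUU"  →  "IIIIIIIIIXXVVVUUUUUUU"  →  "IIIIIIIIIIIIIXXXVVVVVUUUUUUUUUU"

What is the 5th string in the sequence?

Term n consists of 4n+1 I's, followed by n X's, followed by 2n-1 V's, followed by 3n+1 U's (n = 1, 2, …).
At n = 5 the blocks have lengths 21, 5, 9, 16.

IIIIIIIIIIIIIIIIIIIIIXXXXXVVVVVVVVVUUUUUUUUUUUUUUUU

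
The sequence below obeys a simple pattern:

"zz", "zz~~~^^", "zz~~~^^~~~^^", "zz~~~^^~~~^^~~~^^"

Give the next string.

zz~~~^^~~~^^~~~^^~~~^^

Each term is the previous one with ~~~^^ appended.
So the next term is zz~~~^^~~~^^~~~^^·~~~^^.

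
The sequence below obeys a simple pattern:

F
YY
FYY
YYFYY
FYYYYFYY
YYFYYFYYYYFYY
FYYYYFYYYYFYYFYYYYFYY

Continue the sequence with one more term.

From term 3 onward, concatenate the second-to-last term with the last: F·YY = FYY, YY·FYY = YYFYY, …
The next term joins YYFYYFYYYYFYY and FYYYYFYYYYFYYFYYYYFYY.

YYFYYFYYYYFYYFYYYYFYYYYFYYFYYYYFYY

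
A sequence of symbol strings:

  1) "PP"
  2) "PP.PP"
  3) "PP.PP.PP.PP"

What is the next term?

s(k+1) = s(k)·.·s(k) — each term doubles the last with '.' between the halves.
Doubling PP.PP.PP.PP with '.' between the halves:

PP.PP.PP.PP.PP.PP.PP.PP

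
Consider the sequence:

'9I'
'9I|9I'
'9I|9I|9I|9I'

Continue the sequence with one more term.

9I|9I|9I|9I|9I|9I|9I|9I

s(k+1) = s(k)·|·s(k) — each term doubles the last with '|' between the halves.
So the next term is two copies of 9I|9I|9I|9I with '|' between the halves.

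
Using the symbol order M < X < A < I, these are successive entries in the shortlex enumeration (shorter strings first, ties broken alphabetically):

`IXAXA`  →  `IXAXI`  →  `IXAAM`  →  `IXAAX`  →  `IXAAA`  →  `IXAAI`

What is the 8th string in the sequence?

Advancing 2 positions from IXAAI through IXAAI → IXAIM reaches term 8.

IXAIX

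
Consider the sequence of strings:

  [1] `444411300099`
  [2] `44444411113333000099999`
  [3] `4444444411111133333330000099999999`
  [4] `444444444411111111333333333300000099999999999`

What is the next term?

Each string has the form 4^{2n+2} 1^{2n} 3^{3n-2} 0^{n+2} 9^{3n-1} (n = 1, 2, …).
For the next term, n = 5, so the run lengths are 12, 10, 13, 7, 14.

44444444444411111111113333333333333000000099999999999999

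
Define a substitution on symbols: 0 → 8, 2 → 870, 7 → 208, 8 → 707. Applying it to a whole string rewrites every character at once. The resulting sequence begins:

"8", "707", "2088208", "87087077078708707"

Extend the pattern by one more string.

Rewriting the 17 symbols of 87087077078708707 one by one yields 707 208 8 707 208 8 208 208 8 208 707 208 8 707 208 8 208; concatenated:

70720887072088208208820870720887072088208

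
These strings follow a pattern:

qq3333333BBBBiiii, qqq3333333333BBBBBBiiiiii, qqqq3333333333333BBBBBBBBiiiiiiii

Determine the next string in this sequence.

The n-th term is n q's then 3n+1 3's then 2n B's then 2n i's, where the shown terms are n = 2, 3, 4.
Setting n = 5 gives 5, 16, 10, 10 characters in each block.

qqqqq3333333333333333BBBBBBBBBBiiiiiiiiii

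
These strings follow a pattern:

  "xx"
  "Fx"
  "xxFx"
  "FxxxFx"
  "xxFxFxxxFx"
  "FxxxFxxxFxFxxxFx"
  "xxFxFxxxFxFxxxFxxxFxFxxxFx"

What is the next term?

Each term (from the third on) is the two preceding terms concatenated in order: term 3 = xx·Fx = xxFx.
Continuing: FxxxFxxxFxFxxxFx · xxFxFxxxFxFxxxFxxxFxFxxxFx gives term 8.

FxxxFxxxFxFxxxFxxxFxFxxxFxFxxxFxxxFxFxxxFx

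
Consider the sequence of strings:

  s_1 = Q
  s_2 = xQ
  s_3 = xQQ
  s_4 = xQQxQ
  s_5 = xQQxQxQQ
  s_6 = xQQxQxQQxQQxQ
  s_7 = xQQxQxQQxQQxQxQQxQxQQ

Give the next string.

xQQxQxQQxQQxQxQQxQxQQxQQxQxQQxQQxQ

Each term (from the third on) is the previous term followed by the one before it: term 3 = xQ·Q = xQQ.
Continuing: xQQxQxQQxQQxQxQQxQxQQ · xQQxQxQQxQQxQ gives term 8.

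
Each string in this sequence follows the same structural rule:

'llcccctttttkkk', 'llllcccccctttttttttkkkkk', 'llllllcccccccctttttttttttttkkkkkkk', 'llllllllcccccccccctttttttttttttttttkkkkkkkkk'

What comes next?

Term n consists of 2n l's, followed by 2n+2 c's, followed by 4n+1 t's, followed by 2n+1 k's (n = 1, 2, …).
At n = 5 the blocks have lengths 10, 12, 21, 11.

llllllllllcccccccccccctttttttttttttttttttttkkkkkkkkkkk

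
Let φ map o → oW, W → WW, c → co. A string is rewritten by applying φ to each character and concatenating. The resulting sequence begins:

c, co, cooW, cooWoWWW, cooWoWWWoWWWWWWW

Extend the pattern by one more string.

cooWoWWWoWWWWWWWoWWWWWWWWWWWWWWW

φ(cooWoWWWoWWWWWWW) expands symbol-by-symbol to co oW oW WW oW WW WW WW oW WW WW WW WW WW WW WW; joining the 16 pieces gives the next term.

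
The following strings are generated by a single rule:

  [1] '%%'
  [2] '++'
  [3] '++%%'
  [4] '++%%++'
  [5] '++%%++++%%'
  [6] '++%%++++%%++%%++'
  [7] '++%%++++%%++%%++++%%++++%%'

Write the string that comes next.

From term 3 onward, concatenate the last term with the second-to-last: ++·%% = ++%%, ++%%·++ = ++%%++, …
Continuing: ++%%++++%%++%%++++%%++++%% · ++%%++++%%++%%++ gives term 8.

++%%++++%%++%%++++%%++++%%++%%++++%%++%%++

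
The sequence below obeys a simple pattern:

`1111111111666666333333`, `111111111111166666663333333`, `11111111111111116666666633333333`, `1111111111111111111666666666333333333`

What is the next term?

111111111111111111111166666666663333333333

Each string has the form 1^{3n+1} 6^{n+3} 3^{n+3}, where the shown terms are n = 3, 4, 5, 6.
For the next term, n = 7, so the run lengths are 22, 10, 10.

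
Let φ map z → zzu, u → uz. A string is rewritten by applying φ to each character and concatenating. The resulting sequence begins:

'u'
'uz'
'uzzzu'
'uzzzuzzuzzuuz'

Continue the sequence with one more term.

Replace each of the 13 characters of uzzzuzzuzzuuz in place — uz zzu zzu zzu uz zzu zzu uz zzu zzu uz uz zzu — and concatenate.

uzzzuzzuzzuuzzzuzzuuzzzuzzuuzuzzzu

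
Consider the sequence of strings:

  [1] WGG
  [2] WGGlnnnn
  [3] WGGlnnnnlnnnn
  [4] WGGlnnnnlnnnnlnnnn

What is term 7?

The strings grow by a fixed suffix lnnnn each time.
From WGGlnnnnlnnnnlnnnn, 3 further steps: WGGlnnnnlnnnnlnnnn → WGGlnnnnlnnnnlnnnnlnnnn → WGGlnnnnlnnnnlnnnnlnnnnlnnnn → (answer).

WGGlnnnnlnnnnlnnnnlnnnnlnnnnlnnnn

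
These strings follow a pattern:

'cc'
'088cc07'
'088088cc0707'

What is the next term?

088088088cc070707

Every step adds 088 to the front and 07 to the end of the previous string.
One more step from 088088cc0707 gives the answer.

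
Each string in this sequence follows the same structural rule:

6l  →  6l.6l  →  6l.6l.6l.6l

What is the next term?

s(k+1) = s(k)·.·s(k) — each term doubles the last with '.' between the halves.
One more doubling of 6l.6l.6l.6l gives the answer.

6l.6l.6l.6l.6l.6l.6l.6l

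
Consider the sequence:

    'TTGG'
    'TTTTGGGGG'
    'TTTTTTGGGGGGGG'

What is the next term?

Each string has the form T^{2n} G^{3n-1} (n = 1, 2, …).
For the next term, n = 4, so the run lengths are 8, 11.

TTTTTTTTGGGGGGGGGGG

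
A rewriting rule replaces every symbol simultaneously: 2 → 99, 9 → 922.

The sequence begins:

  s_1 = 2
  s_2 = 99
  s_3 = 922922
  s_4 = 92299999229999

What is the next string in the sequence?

Applying the rule to each of the 14 symbols of 92299999229999 gives the pieces 922 99 99 922 922 922 922 922 99 99 922 922 922 922, which concatenate to the answer.

92299999229229229229229999922922922922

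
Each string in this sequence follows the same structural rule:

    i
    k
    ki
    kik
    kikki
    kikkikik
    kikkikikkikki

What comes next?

Each term (from the third on) is the previous term followed by the one before it: term 3 = k·i = ki.
So term 8 is kikkikikkikki·kikkikik.

kikkikikkikkikikkikik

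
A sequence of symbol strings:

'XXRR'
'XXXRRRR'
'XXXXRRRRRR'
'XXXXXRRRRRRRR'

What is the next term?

XXXXXXRRRRRRRRRR

Term n consists of n+1 X's, followed by 2n R's (n = 1, 2, …).
For the next term, n = 5, so the run lengths are 6, 10.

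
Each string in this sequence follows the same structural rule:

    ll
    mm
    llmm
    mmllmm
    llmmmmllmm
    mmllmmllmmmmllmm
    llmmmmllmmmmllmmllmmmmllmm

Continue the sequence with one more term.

From term 3 onward, concatenate the second-to-last term with the last: ll·mm = llmm, mm·llmm = mmllmm, …
So term 8 is mmllmmllmmmmllmm·llmmmmllmmmmllmmllmmmmllmm.

mmllmmllmmmmllmmllmmmmllmmmmllmmllmmmmllmm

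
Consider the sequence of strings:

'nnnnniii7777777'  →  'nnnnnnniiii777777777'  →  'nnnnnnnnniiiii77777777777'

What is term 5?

nnnnnnnnnnnnniiiiiii777777777777777

Term n consists of 2n-1 n's, followed by n i's, followed by 2n+1 7's, where the shown terms are n = 3, 4, 5.
Setting n = 7 gives 13, 7, 15 characters in each block.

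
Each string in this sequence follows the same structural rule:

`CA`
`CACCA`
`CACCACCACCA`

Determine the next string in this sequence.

s(k+1) = s(k)·C·s(k) — each term doubles the last with 'C' between the halves.
Doubling CACCACCACCA with 'C' between the halves:

CACCACCACCACCACCACCACCA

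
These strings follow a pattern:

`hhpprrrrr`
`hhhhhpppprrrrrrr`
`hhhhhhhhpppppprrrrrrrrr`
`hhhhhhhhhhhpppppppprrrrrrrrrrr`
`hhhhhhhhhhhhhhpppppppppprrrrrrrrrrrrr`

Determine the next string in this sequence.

The n-th term is 3n-1 h's then 2n p's then 2n+3 r's (n = 1, 2, …).
For the next term, n = 6, so the run lengths are 17, 12, 15.

hhhhhhhhhhhhhhhhhpppppppppppprrrrrrrrrrrrrrr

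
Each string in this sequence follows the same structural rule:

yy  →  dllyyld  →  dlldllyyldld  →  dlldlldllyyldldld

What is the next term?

s(k+1) = dll·s(k)·ld, so each term gains dll as a prefix and ld as a suffix.
So the next term is dll·dlldlldllyyldldld·ld.

dlldlldlldllyyldldldld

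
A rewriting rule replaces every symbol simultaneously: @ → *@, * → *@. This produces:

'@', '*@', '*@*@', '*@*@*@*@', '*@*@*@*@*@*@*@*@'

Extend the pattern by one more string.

*@*@*@*@*@*@*@*@*@*@*@*@*@*@*@*@

Replace each of the 16 characters of *@*@*@*@*@*@*@*@ in place — *@ *@ *@ *@ *@ *@ *@ *@ *@ *@ *@ *@ *@ *@ *@ *@ — and concatenate.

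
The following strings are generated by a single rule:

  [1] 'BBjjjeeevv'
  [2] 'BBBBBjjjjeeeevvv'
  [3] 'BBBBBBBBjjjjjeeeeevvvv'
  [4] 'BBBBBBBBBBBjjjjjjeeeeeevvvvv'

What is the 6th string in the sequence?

BBBBBBBBBBBBBBBBBjjjjjjjjeeeeeeeevvvvvvv

Each string has the form B^{3n-1} j^{n+2} e^{n+2} v^{n+1} (n = 1, 2, …).
Setting n = 6 gives 17, 8, 8, 7 characters in each block.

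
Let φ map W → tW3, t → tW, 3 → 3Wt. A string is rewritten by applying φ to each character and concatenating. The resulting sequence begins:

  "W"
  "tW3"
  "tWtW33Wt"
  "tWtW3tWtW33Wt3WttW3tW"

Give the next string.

Rewriting the 21 symbols of tWtW3tWtW33Wt3WttW3tW one by one yields tW tW3 tW tW3 3Wt tW tW3 tW tW3 3Wt 3Wt tW3 tW 3Wt tW3 tW tW tW3 3Wt tW tW3; concatenated:

tWtW3tWtW33WttWtW3tWtW33Wt3WttW3tW3WttW3tWtWtW33WttWtW3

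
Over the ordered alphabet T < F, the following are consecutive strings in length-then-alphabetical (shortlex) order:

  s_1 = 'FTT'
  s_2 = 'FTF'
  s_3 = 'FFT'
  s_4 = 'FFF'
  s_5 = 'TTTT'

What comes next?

TTTF

Find the rightmost character of TTTT below F, bump it to the next letter, and reset everything to its right to T.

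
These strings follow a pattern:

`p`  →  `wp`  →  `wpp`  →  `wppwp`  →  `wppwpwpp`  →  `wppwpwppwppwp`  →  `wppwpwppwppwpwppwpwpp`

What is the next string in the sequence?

wppwpwppwppwpwppwpwppwppwpwppwppwp

This is a Fibonacci-style word recurrence s(k) = s(k−1)·s(k−2): e.g. wp·p = wpp.
The next term joins wppwpwppwppwpwppwpwpp and wppwpwppwppwp.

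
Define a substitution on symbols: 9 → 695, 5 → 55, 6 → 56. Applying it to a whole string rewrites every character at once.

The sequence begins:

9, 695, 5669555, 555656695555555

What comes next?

5555555655565669555555555555555

Applying the rule to each of the 15 symbols of 555656695555555 gives the pieces 55 55 55 56 55 56 56 695 55 55 55 55 55 55 55, which concatenate to the answer.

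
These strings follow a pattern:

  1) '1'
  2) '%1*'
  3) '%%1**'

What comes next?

Every step adds % to the front and * to the end of the previous string.
One more step from %%1** gives the answer.

%%%1***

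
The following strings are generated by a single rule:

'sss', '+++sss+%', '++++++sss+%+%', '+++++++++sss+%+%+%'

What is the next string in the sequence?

Each term wraps the previous one in +++ on the left and +% on the right.
Applying this once more to +++++++++sss+%+%+%:

++++++++++++sss+%+%+%+%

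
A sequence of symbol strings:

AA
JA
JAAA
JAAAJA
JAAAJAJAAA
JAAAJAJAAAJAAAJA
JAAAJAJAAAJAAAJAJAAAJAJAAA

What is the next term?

JAAAJAJAAAJAAAJAJAAAJAJAAAJAAAJAJAAAJAAAJA

From term 3 onward, concatenate the last term with the second-to-last: JA·AA = JAAA, JAAA·JA = JAAAJA, …
The next term joins JAAAJAJAAAJAAAJAJAAAJAJAAA and JAAAJAJAAAJAAAJA.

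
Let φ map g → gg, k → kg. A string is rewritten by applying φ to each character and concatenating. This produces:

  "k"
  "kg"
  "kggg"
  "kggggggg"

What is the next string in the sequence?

Apply φ to kggggggg symbol by symbol: k→kg, g→gg, g→gg, g→gg, g→gg, g→gg, g→gg, g→gg; joined: kg gg gg gg gg gg gg gg.

kggggggggggggggg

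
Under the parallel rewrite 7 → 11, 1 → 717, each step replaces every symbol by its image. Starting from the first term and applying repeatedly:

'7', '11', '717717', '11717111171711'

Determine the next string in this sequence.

Rewriting the 14 symbols of 11717111171711 one by one yields 717 717 11 717 11 717 717 717 717 11 717 11 717 717; concatenated:

71771711717117177177177171171711717717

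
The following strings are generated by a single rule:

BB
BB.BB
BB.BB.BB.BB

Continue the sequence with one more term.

Each string is two copies of the previous one joined by '.'.
Doubling BB.BB.BB.BB with '.' between the halves:

BB.BB.BB.BB.BB.BB.BB.BB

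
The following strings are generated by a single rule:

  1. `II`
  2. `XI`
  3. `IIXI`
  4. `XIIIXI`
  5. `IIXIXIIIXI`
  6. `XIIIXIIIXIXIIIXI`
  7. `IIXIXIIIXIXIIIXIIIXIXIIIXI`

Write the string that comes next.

XIIIXIIIXIXIIIXIIIXIXIIIXIXIIIXIIIXIXIIIXI

Each term (from the third on) is the two preceding terms concatenated in order: term 3 = II·XI = IIXI.
The next term joins XIIIXIIIXIXIIIXI and IIXIXIIIXIXIIIXIIIXIXIIIXI.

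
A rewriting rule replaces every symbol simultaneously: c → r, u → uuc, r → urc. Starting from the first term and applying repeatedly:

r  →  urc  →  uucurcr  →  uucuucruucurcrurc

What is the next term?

uucuucruucuucrurcuucuucruucurcrurcuucurcr

Applying the rule to each of the 17 symbols of uucuucruucurcrurc gives the pieces uuc uuc r uuc uuc r urc uuc uuc r uuc urc r urc uuc urc r, which concatenate to the answer.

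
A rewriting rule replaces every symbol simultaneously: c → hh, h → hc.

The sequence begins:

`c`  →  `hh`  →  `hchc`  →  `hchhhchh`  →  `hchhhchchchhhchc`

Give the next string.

hchhhchchchhhchhhchhhchchchhhchh

Applying the rule to each of the 16 symbols of hchhhchchchhhchc gives the pieces hc hh hc hc hc hh hc hh hc hh hc hc hc hh hc hh, which concatenate to the answer.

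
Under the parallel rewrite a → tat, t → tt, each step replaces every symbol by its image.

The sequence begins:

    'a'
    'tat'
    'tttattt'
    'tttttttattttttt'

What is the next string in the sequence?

tttttttttttttttattttttttttttttt

φ(tttttttattttttt) expands symbol-by-symbol to tt tt tt tt tt tt tt tat tt tt tt tt tt tt tt; joining the 15 pieces gives the next term.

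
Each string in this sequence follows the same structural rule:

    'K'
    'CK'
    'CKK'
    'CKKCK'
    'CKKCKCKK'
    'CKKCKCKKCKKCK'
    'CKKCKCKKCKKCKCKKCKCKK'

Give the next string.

CKKCKCKKCKKCKCKKCKCKKCKKCKCKKCKKCK

Each term (from the third on) is the previous term followed by the one before it: term 3 = CK·K = CKK.
Continuing: CKKCKCKKCKKCKCKKCKCKK · CKKCKCKKCKKCK gives term 8.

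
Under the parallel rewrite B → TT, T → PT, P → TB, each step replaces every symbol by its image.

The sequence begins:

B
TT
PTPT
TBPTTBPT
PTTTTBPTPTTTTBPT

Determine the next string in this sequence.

Rewriting the 16 symbols of PTTTTBPTPTTTTBPT one by one yields TB PT PT PT PT TT TB PT TB PT PT PT PT TT TB PT; concatenated:

TBPTPTPTPTTTTBPTTBPTPTPTPTTTTBPT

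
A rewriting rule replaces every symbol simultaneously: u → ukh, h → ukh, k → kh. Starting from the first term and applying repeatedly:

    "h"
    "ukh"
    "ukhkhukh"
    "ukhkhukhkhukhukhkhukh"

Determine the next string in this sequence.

ukhkhukhkhukhukhkhukhkhukhukhkhukhukhkhukhkhukhukhkhukh

Applying the rule to each of the 21 symbols of ukhkhukhkhukhukhkhukh gives the pieces ukh kh ukh kh ukh ukh kh ukh kh ukh ukh kh ukh ukh kh ukh kh ukh ukh kh ukh, which concatenate to the answer.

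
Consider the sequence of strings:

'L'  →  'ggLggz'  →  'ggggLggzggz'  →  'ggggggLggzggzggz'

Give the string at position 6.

ggggggggggLggzggzggzggzggz

Each term wraps the previous one in gg on the left and ggz on the right.
From ggggggLggzggzggz, 2 further steps: ggggggLggzggzggz → ggggggggLggzggzggzggz → (answer).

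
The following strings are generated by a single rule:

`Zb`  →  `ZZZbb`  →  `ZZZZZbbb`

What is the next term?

Reading off run lengths: Z runs 1, 3, 5; b runs 1, 2, 3 — each is linear in n (n = 1, 2, …).
Setting n = 4 gives 7, 4 characters in each block.

ZZZZZZZbbbb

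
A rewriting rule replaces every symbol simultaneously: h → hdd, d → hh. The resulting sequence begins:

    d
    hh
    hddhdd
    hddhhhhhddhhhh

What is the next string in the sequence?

Rewriting the 14 symbols of hddhhhhhddhhhh one by one yields hdd hh hh hdd hdd hdd hdd hdd hh hh hdd hdd hdd hdd; concatenated:

hddhhhhhddhddhddhddhddhhhhhddhddhddhdd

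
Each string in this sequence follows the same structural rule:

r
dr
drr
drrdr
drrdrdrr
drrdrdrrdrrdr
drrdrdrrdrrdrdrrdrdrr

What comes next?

This is a Fibonacci-style word recurrence s(k) = s(k−1)·s(k−2): e.g. dr·r = drr.
Continuing: drrdrdrrdrrdrdrrdrdrr · drrdrdrrdrrdr gives term 8.

drrdrdrrdrrdrdrrdrdrrdrrdrdrrdrrdr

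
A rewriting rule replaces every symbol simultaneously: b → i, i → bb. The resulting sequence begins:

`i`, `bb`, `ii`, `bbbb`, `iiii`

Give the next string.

Expanding iiii: i→bb, i→bb, i→bb, i→bb. Concatenated: bb bb bb bb.

bbbbbbbb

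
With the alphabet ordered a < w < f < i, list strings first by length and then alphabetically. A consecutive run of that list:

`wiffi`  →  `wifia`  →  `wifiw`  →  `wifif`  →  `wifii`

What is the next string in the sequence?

The successor of wifii increments the rightmost position that isn't already i and resets every position after it to a.

wiiaa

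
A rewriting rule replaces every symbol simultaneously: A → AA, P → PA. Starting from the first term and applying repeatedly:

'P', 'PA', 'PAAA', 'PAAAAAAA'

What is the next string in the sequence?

PAAAAAAAAAAAAAAA

Rewriting each symbol of PAAAAAAA: P→PA, A→AA, A→AA, A→AA, A→AA, A→AA, A→AA, A→AA, which concatenates to PA AA AA AA AA AA AA AA.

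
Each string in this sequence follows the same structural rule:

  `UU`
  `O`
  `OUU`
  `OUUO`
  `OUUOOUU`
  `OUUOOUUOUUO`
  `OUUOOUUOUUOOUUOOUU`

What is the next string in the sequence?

OUUOOUUOUUOOUUOOUUOUUOOUUOUUO

This is a Fibonacci-style word recurrence s(k) = s(k−1)·s(k−2): e.g. O·UU = OUU.
Continuing: OUUOOUUOUUOOUUOOUU · OUUOOUUOUUO gives term 8.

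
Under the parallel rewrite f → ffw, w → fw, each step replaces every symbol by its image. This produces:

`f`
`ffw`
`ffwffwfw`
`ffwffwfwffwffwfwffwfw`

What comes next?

Rewriting the 21 symbols of ffwffwfwffwffwfwffwfw one by one yields ffw ffw fw ffw ffw fw ffw fw ffw ffw fw ffw ffw fw ffw fw ffw ffw fw ffw fw; concatenated:

ffwffwfwffwffwfwffwfwffwffwfwffwffwfwffwfwffwffwfwffwfw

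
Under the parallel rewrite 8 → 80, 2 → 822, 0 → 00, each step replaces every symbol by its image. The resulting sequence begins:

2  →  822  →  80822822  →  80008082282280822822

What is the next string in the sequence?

Rewriting the 20 symbols of 80008082282280822822 one by one yields 80 00 00 00 80 00 80 822 822 80 822 822 80 00 80 822 822 80 822 822; concatenated:

800000008000808228228082282280008082282280822822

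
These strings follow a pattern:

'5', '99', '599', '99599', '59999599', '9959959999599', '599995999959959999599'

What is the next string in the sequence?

Each term (from the third on) is the two preceding terms concatenated in order: term 3 = 5·99 = 599.
So term 8 is 9959959999599·599995999959959999599.

9959959999599599995999959959999599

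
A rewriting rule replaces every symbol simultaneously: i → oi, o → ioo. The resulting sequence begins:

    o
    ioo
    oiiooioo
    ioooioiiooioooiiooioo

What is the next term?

φ(ioooioiiooioooiiooioo) expands symbol-by-symbol to oi ioo ioo ioo oi ioo oi oi ioo ioo oi ioo ioo ioo oi oi ioo ioo oi ioo ioo; joining the 21 pieces gives the next term.

oiiooiooioooiioooioiiooioooiiooiooioooioiiooioooiiooioo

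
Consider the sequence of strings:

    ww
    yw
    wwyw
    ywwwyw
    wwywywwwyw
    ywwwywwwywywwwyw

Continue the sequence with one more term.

wwywywwwywywwwywwwywywwwyw

This is a Fibonacci-style word recurrence s(k) = s(k−2)·s(k−1): e.g. ww·yw = wwyw.
Continuing: wwywywwwyw · ywwwywwwywywwwyw gives term 7.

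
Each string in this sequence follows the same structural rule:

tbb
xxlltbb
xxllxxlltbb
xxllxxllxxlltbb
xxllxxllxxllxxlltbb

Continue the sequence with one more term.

The strings grow by a fixed prefix xxll each time.
Applying this once more to xxllxxllxxllxxlltbb:

xxllxxllxxllxxllxxlltbb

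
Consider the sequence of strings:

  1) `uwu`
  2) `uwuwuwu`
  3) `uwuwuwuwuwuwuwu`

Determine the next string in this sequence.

Every step duplicates the string with 'w' between the halves.
Doubling uwuwuwuwuwuwuwu with 'w' between the halves:

uwuwuwuwuwuwuwuwuwuwuwuwuwuwuwu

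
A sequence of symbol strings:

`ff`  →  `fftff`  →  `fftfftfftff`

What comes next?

fftfftfftfftfftfftfftff

Each string is two copies of the previous one joined by 't'.
So the next term is two copies of fftfftfftff with 't' between the halves.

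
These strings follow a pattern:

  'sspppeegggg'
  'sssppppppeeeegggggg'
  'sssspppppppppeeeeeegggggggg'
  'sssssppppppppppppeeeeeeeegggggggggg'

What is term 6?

Term n consists of n+1 s's, followed by 3n p's, followed by 2n e's, followed by 2n+2 g's (n = 1, 2, …).
For term 6, n = 6, so the run lengths are 7, 18, 12, 14.

sssssssppppppppppppppppppeeeeeeeeeeeegggggggggggggg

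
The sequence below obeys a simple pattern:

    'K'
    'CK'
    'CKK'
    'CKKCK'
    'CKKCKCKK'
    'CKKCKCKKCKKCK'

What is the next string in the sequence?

CKKCKCKKCKKCKCKKCKCKK

Each term (from the third on) is the previous term followed by the one before it: term 3 = CK·K = CKK.
Continuing: CKKCKCKKCKKCK · CKKCKCKK gives term 7.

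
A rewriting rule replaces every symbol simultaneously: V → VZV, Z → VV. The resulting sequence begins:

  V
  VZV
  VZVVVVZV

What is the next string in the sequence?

Expanding VZVVVVZV: V→VZV, Z→VV, V→VZV, V→VZV, V→VZV, V→VZV, Z→VV, V→VZV. Concatenated: VZV VV VZV VZV VZV VZV VV VZV.

VZVVVVZVVZVVZVVZVVVVZV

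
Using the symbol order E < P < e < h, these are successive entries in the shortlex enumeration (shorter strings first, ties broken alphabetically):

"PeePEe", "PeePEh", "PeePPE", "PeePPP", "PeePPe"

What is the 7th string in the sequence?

PeePeE

Advancing 2 positions from PeePPe through PeePPe → PeePPh reaches term 7.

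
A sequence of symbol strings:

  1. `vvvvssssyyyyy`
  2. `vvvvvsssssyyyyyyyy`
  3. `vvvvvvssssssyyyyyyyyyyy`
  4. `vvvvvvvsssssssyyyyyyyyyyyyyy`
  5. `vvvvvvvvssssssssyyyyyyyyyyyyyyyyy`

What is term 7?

Term n consists of n+3 v's, followed by n+3 s's, followed by 3n+2 y's (n = 1, 2, …).
For term 7, n = 7, so the run lengths are 10, 10, 23.

vvvvvvvvvvssssssssssyyyyyyyyyyyyyyyyyyyyyyy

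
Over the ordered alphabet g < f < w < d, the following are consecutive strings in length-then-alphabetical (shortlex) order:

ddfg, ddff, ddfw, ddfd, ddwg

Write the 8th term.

Advancing 3 positions from ddwg through ddwg → ddwf → ddww reaches term 8.

ddwd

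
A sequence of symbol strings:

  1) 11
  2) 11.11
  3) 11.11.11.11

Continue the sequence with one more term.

11.11.11.11.11.11.11.11

Every step duplicates the string with '.' between the halves.
So the next term is two copies of 11.11.11.11 with '.' between the halves.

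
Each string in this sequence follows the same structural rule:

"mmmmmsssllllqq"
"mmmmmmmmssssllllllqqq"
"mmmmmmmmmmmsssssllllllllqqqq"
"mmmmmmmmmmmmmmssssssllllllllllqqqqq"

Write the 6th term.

mmmmmmmmmmmmmmmmmmmmssssssssllllllllllllllqqqqqqq

Term n consists of 3n-1 m's, followed by n+1 s's, followed by 2n l's, followed by n q's, where the shown terms are n = 2, 3, 4, 5.
Setting n = 7 gives 20, 8, 14, 7 characters in each block.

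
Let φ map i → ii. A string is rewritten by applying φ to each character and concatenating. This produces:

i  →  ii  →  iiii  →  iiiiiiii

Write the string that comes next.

iiiiiiiiiiiiiiii

Apply φ to iiiiiiii symbol by symbol: i→ii, i→ii, i→ii, i→ii, i→ii, i→ii, i→ii, i→ii; joined: ii ii ii ii ii ii ii ii.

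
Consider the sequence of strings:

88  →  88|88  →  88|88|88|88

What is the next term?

s(k+1) = s(k)·|·s(k) — each term doubles the last with '|' between the halves.
Doubling 88|88|88|88 with '|' between the halves:

88|88|88|88|88|88|88|88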